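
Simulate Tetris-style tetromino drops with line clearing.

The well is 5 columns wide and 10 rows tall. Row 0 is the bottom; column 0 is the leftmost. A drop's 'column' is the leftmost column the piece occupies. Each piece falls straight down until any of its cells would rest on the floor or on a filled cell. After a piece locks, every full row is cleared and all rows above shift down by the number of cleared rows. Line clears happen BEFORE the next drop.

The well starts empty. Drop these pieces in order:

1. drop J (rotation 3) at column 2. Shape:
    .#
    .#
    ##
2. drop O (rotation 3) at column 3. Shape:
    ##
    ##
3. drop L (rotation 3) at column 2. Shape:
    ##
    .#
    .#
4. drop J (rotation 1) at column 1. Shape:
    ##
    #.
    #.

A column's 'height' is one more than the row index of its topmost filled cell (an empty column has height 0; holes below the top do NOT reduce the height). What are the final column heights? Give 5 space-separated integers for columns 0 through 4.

Drop 1: J rot3 at col 2 lands with bottom-row=0; cleared 0 line(s) (total 0); column heights now [0 0 1 3 0], max=3
Drop 2: O rot3 at col 3 lands with bottom-row=3; cleared 0 line(s) (total 0); column heights now [0 0 1 5 5], max=5
Drop 3: L rot3 at col 2 lands with bottom-row=5; cleared 0 line(s) (total 0); column heights now [0 0 8 8 5], max=8
Drop 4: J rot1 at col 1 lands with bottom-row=6; cleared 0 line(s) (total 0); column heights now [0 9 9 8 5], max=9

Answer: 0 9 9 8 5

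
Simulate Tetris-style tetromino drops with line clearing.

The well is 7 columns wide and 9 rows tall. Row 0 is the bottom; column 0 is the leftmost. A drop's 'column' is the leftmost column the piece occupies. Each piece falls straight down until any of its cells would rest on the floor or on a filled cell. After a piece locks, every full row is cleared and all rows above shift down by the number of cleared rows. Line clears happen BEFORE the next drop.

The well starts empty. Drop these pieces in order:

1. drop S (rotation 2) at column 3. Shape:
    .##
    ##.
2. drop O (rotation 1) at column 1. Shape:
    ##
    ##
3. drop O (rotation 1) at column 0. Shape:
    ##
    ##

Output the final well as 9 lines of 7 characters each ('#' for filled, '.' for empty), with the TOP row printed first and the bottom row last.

Answer: .......
.......
.......
.......
.......
##.....
##.....
.##.##.
.####..

Derivation:
Drop 1: S rot2 at col 3 lands with bottom-row=0; cleared 0 line(s) (total 0); column heights now [0 0 0 1 2 2 0], max=2
Drop 2: O rot1 at col 1 lands with bottom-row=0; cleared 0 line(s) (total 0); column heights now [0 2 2 1 2 2 0], max=2
Drop 3: O rot1 at col 0 lands with bottom-row=2; cleared 0 line(s) (total 0); column heights now [4 4 2 1 2 2 0], max=4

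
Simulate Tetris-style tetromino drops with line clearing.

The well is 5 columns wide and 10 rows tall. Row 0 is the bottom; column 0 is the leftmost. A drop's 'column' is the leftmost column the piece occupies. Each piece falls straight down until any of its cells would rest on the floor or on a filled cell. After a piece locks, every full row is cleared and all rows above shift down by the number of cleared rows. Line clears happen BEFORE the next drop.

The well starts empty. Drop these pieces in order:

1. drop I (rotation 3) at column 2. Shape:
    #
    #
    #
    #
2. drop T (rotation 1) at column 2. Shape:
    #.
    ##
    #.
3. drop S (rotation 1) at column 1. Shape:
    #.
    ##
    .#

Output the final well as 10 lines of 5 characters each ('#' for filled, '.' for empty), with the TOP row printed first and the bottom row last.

Drop 1: I rot3 at col 2 lands with bottom-row=0; cleared 0 line(s) (total 0); column heights now [0 0 4 0 0], max=4
Drop 2: T rot1 at col 2 lands with bottom-row=4; cleared 0 line(s) (total 0); column heights now [0 0 7 6 0], max=7
Drop 3: S rot1 at col 1 lands with bottom-row=7; cleared 0 line(s) (total 0); column heights now [0 10 9 6 0], max=10

Answer: .#...
.##..
..#..
..#..
..##.
..#..
..#..
..#..
..#..
..#..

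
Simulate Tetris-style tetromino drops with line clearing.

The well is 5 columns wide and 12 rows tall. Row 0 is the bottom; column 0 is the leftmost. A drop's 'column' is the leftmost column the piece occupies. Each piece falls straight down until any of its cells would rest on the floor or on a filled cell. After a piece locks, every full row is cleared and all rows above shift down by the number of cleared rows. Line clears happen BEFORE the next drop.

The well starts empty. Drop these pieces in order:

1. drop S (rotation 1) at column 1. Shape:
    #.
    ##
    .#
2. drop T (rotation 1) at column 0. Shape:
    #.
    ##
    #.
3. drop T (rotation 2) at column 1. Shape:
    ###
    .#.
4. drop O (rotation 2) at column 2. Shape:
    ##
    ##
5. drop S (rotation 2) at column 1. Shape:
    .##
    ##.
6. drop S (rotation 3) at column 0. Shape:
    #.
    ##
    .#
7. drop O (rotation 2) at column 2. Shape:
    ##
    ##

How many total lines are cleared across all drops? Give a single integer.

Drop 1: S rot1 at col 1 lands with bottom-row=0; cleared 0 line(s) (total 0); column heights now [0 3 2 0 0], max=3
Drop 2: T rot1 at col 0 lands with bottom-row=2; cleared 0 line(s) (total 0); column heights now [5 4 2 0 0], max=5
Drop 3: T rot2 at col 1 lands with bottom-row=3; cleared 0 line(s) (total 0); column heights now [5 5 5 5 0], max=5
Drop 4: O rot2 at col 2 lands with bottom-row=5; cleared 0 line(s) (total 0); column heights now [5 5 7 7 0], max=7
Drop 5: S rot2 at col 1 lands with bottom-row=7; cleared 0 line(s) (total 0); column heights now [5 8 9 9 0], max=9
Drop 6: S rot3 at col 0 lands with bottom-row=8; cleared 0 line(s) (total 0); column heights now [11 10 9 9 0], max=11
Drop 7: O rot2 at col 2 lands with bottom-row=9; cleared 0 line(s) (total 0); column heights now [11 10 11 11 0], max=11

Answer: 0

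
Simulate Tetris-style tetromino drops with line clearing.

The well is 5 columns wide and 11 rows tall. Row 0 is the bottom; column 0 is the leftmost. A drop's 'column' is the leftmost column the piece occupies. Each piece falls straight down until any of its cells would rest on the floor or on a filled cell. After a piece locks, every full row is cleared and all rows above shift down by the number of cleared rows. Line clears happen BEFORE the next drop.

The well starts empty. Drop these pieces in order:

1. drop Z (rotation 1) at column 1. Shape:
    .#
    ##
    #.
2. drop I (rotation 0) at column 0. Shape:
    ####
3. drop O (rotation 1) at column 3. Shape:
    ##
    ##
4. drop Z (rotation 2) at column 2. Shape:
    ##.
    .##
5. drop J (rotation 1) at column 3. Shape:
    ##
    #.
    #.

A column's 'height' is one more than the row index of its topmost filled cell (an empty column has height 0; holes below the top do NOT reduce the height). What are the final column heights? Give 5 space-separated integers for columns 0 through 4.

Drop 1: Z rot1 at col 1 lands with bottom-row=0; cleared 0 line(s) (total 0); column heights now [0 2 3 0 0], max=3
Drop 2: I rot0 at col 0 lands with bottom-row=3; cleared 0 line(s) (total 0); column heights now [4 4 4 4 0], max=4
Drop 3: O rot1 at col 3 lands with bottom-row=4; cleared 0 line(s) (total 0); column heights now [4 4 4 6 6], max=6
Drop 4: Z rot2 at col 2 lands with bottom-row=6; cleared 0 line(s) (total 0); column heights now [4 4 8 8 7], max=8
Drop 5: J rot1 at col 3 lands with bottom-row=8; cleared 0 line(s) (total 0); column heights now [4 4 8 11 11], max=11

Answer: 4 4 8 11 11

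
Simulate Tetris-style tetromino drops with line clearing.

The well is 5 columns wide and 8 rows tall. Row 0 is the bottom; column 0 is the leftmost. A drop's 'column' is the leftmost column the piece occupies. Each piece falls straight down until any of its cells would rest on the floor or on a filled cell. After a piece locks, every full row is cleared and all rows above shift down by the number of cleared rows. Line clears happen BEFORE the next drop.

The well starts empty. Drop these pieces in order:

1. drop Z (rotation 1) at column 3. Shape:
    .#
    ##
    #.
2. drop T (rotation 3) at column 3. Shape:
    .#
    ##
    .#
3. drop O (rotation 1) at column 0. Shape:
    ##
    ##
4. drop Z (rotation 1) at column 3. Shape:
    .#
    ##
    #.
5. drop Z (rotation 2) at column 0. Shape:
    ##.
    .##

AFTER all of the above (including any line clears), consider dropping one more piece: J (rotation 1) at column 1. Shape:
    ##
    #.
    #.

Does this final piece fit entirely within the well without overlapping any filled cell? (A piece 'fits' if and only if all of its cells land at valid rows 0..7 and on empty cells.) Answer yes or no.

Drop 1: Z rot1 at col 3 lands with bottom-row=0; cleared 0 line(s) (total 0); column heights now [0 0 0 2 3], max=3
Drop 2: T rot3 at col 3 lands with bottom-row=3; cleared 0 line(s) (total 0); column heights now [0 0 0 5 6], max=6
Drop 3: O rot1 at col 0 lands with bottom-row=0; cleared 0 line(s) (total 0); column heights now [2 2 0 5 6], max=6
Drop 4: Z rot1 at col 3 lands with bottom-row=5; cleared 0 line(s) (total 0); column heights now [2 2 0 7 8], max=8
Drop 5: Z rot2 at col 0 lands with bottom-row=2; cleared 0 line(s) (total 0); column heights now [4 4 3 7 8], max=8
Test piece J rot1 at col 1 (width 2): heights before test = [4 4 3 7 8]; fits = True

Answer: yes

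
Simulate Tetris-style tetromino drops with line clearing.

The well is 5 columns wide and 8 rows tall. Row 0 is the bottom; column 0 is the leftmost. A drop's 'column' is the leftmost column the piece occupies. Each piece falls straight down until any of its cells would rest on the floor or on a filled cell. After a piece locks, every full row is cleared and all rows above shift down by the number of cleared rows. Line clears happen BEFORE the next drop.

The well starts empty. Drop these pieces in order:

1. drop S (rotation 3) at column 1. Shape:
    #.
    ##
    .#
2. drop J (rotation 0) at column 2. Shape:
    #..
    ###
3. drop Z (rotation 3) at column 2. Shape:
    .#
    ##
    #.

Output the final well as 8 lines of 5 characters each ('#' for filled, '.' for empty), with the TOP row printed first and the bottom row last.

Drop 1: S rot3 at col 1 lands with bottom-row=0; cleared 0 line(s) (total 0); column heights now [0 3 2 0 0], max=3
Drop 2: J rot0 at col 2 lands with bottom-row=2; cleared 0 line(s) (total 0); column heights now [0 3 4 3 3], max=4
Drop 3: Z rot3 at col 2 lands with bottom-row=4; cleared 0 line(s) (total 0); column heights now [0 3 6 7 3], max=7

Answer: .....
...#.
..##.
..#..
..#..
.####
.##..
..#..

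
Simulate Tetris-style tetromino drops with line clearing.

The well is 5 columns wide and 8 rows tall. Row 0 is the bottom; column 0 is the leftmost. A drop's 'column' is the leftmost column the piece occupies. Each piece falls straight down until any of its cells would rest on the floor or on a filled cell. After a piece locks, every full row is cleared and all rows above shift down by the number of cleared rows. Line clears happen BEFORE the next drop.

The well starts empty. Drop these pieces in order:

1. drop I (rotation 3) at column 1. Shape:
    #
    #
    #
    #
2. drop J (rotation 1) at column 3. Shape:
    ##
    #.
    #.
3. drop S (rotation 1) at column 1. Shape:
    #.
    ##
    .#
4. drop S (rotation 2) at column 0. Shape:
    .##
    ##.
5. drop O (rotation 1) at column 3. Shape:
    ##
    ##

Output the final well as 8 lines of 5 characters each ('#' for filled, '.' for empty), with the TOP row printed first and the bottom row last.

Drop 1: I rot3 at col 1 lands with bottom-row=0; cleared 0 line(s) (total 0); column heights now [0 4 0 0 0], max=4
Drop 2: J rot1 at col 3 lands with bottom-row=0; cleared 0 line(s) (total 0); column heights now [0 4 0 3 3], max=4
Drop 3: S rot1 at col 1 lands with bottom-row=3; cleared 0 line(s) (total 0); column heights now [0 6 5 3 3], max=6
Drop 4: S rot2 at col 0 lands with bottom-row=6; cleared 0 line(s) (total 0); column heights now [7 8 8 3 3], max=8
Drop 5: O rot1 at col 3 lands with bottom-row=3; cleared 0 line(s) (total 0); column heights now [7 8 8 5 5], max=8

Answer: .##..
##...
.#...
.####
.####
.#.##
.#.#.
.#.#.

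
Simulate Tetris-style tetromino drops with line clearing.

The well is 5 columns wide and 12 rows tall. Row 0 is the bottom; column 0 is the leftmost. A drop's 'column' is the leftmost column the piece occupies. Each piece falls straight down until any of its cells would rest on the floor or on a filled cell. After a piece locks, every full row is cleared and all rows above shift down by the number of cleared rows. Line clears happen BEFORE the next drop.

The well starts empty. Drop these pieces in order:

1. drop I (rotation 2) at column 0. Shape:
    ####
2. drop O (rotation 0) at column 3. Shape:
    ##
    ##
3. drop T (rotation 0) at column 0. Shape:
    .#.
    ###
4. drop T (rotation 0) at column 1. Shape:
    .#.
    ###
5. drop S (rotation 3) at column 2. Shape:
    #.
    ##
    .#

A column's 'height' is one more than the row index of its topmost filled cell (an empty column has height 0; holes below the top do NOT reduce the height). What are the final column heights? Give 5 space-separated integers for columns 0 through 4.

Drop 1: I rot2 at col 0 lands with bottom-row=0; cleared 0 line(s) (total 0); column heights now [1 1 1 1 0], max=1
Drop 2: O rot0 at col 3 lands with bottom-row=1; cleared 0 line(s) (total 0); column heights now [1 1 1 3 3], max=3
Drop 3: T rot0 at col 0 lands with bottom-row=1; cleared 1 line(s) (total 1); column heights now [1 2 1 2 2], max=2
Drop 4: T rot0 at col 1 lands with bottom-row=2; cleared 0 line(s) (total 1); column heights now [1 3 4 3 2], max=4
Drop 5: S rot3 at col 2 lands with bottom-row=3; cleared 0 line(s) (total 1); column heights now [1 3 6 5 2], max=6

Answer: 1 3 6 5 2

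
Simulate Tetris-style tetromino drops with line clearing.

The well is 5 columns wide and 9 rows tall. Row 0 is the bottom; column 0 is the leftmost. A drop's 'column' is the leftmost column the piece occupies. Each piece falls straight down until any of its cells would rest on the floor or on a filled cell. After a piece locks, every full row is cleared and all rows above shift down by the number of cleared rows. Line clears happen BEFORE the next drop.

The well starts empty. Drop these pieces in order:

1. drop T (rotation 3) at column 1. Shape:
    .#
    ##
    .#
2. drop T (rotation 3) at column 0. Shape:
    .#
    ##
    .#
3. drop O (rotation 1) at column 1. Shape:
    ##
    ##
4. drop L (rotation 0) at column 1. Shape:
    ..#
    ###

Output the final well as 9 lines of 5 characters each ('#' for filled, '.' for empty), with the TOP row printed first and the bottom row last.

Answer: ...#.
.###.
.##..
.##..
.#...
##...
.##..
.##..
..#..

Derivation:
Drop 1: T rot3 at col 1 lands with bottom-row=0; cleared 0 line(s) (total 0); column heights now [0 2 3 0 0], max=3
Drop 2: T rot3 at col 0 lands with bottom-row=2; cleared 0 line(s) (total 0); column heights now [4 5 3 0 0], max=5
Drop 3: O rot1 at col 1 lands with bottom-row=5; cleared 0 line(s) (total 0); column heights now [4 7 7 0 0], max=7
Drop 4: L rot0 at col 1 lands with bottom-row=7; cleared 0 line(s) (total 0); column heights now [4 8 8 9 0], max=9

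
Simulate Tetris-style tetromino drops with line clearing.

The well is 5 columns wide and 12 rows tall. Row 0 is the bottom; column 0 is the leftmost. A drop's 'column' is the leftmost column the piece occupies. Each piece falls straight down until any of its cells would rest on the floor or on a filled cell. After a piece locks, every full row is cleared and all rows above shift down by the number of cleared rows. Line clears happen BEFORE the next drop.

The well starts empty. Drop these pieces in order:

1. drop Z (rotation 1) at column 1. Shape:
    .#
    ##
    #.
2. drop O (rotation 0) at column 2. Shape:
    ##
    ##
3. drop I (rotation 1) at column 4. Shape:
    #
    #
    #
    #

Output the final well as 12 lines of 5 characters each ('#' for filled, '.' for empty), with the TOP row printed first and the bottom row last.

Drop 1: Z rot1 at col 1 lands with bottom-row=0; cleared 0 line(s) (total 0); column heights now [0 2 3 0 0], max=3
Drop 2: O rot0 at col 2 lands with bottom-row=3; cleared 0 line(s) (total 0); column heights now [0 2 5 5 0], max=5
Drop 3: I rot1 at col 4 lands with bottom-row=0; cleared 0 line(s) (total 0); column heights now [0 2 5 5 4], max=5

Answer: .....
.....
.....
.....
.....
.....
.....
..##.
..###
..#.#
.##.#
.#..#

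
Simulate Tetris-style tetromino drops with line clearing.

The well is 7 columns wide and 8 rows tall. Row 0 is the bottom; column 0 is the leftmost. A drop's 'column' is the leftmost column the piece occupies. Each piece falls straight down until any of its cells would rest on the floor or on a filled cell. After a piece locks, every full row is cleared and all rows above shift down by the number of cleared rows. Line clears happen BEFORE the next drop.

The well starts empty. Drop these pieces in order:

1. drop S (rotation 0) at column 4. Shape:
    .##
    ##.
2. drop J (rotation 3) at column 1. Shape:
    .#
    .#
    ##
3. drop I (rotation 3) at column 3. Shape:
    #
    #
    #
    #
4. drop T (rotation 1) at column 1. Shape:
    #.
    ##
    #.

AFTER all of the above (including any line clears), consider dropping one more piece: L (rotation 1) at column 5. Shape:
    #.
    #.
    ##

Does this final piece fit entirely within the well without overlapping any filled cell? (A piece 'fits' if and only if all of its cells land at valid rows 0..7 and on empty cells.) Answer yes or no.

Answer: yes

Derivation:
Drop 1: S rot0 at col 4 lands with bottom-row=0; cleared 0 line(s) (total 0); column heights now [0 0 0 0 1 2 2], max=2
Drop 2: J rot3 at col 1 lands with bottom-row=0; cleared 0 line(s) (total 0); column heights now [0 1 3 0 1 2 2], max=3
Drop 3: I rot3 at col 3 lands with bottom-row=0; cleared 0 line(s) (total 0); column heights now [0 1 3 4 1 2 2], max=4
Drop 4: T rot1 at col 1 lands with bottom-row=2; cleared 0 line(s) (total 0); column heights now [0 5 4 4 1 2 2], max=5
Test piece L rot1 at col 5 (width 2): heights before test = [0 5 4 4 1 2 2]; fits = True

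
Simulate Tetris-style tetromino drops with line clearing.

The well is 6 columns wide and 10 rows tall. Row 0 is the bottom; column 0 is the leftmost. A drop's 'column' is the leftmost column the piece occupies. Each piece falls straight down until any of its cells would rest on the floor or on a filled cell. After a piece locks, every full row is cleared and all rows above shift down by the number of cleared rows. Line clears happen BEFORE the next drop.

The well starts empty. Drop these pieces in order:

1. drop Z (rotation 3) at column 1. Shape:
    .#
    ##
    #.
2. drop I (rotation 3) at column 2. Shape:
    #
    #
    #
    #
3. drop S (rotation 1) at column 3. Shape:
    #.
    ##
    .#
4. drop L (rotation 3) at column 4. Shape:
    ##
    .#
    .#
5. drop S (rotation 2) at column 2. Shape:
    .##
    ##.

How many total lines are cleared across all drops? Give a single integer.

Answer: 0

Derivation:
Drop 1: Z rot3 at col 1 lands with bottom-row=0; cleared 0 line(s) (total 0); column heights now [0 2 3 0 0 0], max=3
Drop 2: I rot3 at col 2 lands with bottom-row=3; cleared 0 line(s) (total 0); column heights now [0 2 7 0 0 0], max=7
Drop 3: S rot1 at col 3 lands with bottom-row=0; cleared 0 line(s) (total 0); column heights now [0 2 7 3 2 0], max=7
Drop 4: L rot3 at col 4 lands with bottom-row=0; cleared 0 line(s) (total 0); column heights now [0 2 7 3 3 3], max=7
Drop 5: S rot2 at col 2 lands with bottom-row=7; cleared 0 line(s) (total 0); column heights now [0 2 8 9 9 3], max=9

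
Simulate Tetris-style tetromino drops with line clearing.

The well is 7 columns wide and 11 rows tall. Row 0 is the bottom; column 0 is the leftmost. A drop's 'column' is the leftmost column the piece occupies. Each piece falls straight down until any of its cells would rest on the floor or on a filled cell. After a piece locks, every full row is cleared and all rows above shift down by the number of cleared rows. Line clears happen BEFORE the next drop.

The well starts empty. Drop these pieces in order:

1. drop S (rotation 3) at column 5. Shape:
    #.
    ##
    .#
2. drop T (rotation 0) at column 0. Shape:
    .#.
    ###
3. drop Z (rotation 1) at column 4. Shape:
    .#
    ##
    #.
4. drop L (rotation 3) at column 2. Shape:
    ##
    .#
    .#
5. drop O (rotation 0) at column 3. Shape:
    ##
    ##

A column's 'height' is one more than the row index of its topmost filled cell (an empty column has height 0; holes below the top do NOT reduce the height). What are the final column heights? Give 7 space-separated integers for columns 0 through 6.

Answer: 1 2 3 6 6 5 2

Derivation:
Drop 1: S rot3 at col 5 lands with bottom-row=0; cleared 0 line(s) (total 0); column heights now [0 0 0 0 0 3 2], max=3
Drop 2: T rot0 at col 0 lands with bottom-row=0; cleared 0 line(s) (total 0); column heights now [1 2 1 0 0 3 2], max=3
Drop 3: Z rot1 at col 4 lands with bottom-row=2; cleared 0 line(s) (total 0); column heights now [1 2 1 0 4 5 2], max=5
Drop 4: L rot3 at col 2 lands with bottom-row=0; cleared 0 line(s) (total 0); column heights now [1 2 3 3 4 5 2], max=5
Drop 5: O rot0 at col 3 lands with bottom-row=4; cleared 0 line(s) (total 0); column heights now [1 2 3 6 6 5 2], max=6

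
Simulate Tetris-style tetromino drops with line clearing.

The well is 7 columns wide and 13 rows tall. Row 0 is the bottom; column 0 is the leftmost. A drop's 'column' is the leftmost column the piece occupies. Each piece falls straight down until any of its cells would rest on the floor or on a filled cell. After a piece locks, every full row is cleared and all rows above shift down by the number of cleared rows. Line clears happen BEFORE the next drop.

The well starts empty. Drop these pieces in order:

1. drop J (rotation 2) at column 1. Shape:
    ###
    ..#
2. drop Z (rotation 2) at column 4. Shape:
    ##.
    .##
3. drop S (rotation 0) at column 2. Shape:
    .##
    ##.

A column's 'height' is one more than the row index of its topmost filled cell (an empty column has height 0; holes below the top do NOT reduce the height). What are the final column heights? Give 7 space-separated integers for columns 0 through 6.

Drop 1: J rot2 at col 1 lands with bottom-row=0; cleared 0 line(s) (total 0); column heights now [0 2 2 2 0 0 0], max=2
Drop 2: Z rot2 at col 4 lands with bottom-row=0; cleared 0 line(s) (total 0); column heights now [0 2 2 2 2 2 1], max=2
Drop 3: S rot0 at col 2 lands with bottom-row=2; cleared 0 line(s) (total 0); column heights now [0 2 3 4 4 2 1], max=4

Answer: 0 2 3 4 4 2 1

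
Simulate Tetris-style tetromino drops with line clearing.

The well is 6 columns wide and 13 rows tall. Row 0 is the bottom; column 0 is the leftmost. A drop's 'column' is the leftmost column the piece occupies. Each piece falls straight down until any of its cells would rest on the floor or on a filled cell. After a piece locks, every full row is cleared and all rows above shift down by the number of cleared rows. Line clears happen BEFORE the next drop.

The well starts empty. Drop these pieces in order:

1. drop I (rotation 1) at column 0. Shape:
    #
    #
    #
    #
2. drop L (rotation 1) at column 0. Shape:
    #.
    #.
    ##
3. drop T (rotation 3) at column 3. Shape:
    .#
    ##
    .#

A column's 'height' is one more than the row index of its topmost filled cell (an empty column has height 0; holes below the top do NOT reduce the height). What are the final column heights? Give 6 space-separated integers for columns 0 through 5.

Answer: 7 5 0 2 3 0

Derivation:
Drop 1: I rot1 at col 0 lands with bottom-row=0; cleared 0 line(s) (total 0); column heights now [4 0 0 0 0 0], max=4
Drop 2: L rot1 at col 0 lands with bottom-row=4; cleared 0 line(s) (total 0); column heights now [7 5 0 0 0 0], max=7
Drop 3: T rot3 at col 3 lands with bottom-row=0; cleared 0 line(s) (total 0); column heights now [7 5 0 2 3 0], max=7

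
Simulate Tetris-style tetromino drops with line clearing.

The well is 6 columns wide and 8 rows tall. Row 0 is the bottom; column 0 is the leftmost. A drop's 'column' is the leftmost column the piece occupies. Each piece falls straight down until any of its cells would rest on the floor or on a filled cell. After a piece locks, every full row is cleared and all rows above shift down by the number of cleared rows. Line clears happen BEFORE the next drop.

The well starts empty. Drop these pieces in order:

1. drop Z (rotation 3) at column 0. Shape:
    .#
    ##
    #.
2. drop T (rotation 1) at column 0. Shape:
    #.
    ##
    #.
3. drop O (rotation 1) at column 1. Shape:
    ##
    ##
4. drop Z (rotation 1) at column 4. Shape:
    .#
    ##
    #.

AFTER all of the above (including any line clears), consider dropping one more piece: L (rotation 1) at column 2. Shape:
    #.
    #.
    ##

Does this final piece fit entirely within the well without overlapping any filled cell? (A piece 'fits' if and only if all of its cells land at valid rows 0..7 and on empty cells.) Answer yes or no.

Drop 1: Z rot3 at col 0 lands with bottom-row=0; cleared 0 line(s) (total 0); column heights now [2 3 0 0 0 0], max=3
Drop 2: T rot1 at col 0 lands with bottom-row=2; cleared 0 line(s) (total 0); column heights now [5 4 0 0 0 0], max=5
Drop 3: O rot1 at col 1 lands with bottom-row=4; cleared 0 line(s) (total 0); column heights now [5 6 6 0 0 0], max=6
Drop 4: Z rot1 at col 4 lands with bottom-row=0; cleared 0 line(s) (total 0); column heights now [5 6 6 0 2 3], max=6
Test piece L rot1 at col 2 (width 2): heights before test = [5 6 6 0 2 3]; fits = False

Answer: no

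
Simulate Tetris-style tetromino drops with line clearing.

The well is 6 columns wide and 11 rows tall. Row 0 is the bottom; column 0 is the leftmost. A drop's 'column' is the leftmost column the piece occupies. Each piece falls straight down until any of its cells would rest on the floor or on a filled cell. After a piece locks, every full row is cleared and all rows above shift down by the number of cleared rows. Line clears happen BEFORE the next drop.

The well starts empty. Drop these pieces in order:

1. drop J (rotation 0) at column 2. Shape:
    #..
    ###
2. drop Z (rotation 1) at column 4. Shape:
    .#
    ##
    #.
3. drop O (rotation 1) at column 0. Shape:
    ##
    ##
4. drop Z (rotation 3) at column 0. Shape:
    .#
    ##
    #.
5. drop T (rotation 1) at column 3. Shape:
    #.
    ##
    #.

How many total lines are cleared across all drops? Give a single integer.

Drop 1: J rot0 at col 2 lands with bottom-row=0; cleared 0 line(s) (total 0); column heights now [0 0 2 1 1 0], max=2
Drop 2: Z rot1 at col 4 lands with bottom-row=1; cleared 0 line(s) (total 0); column heights now [0 0 2 1 3 4], max=4
Drop 3: O rot1 at col 0 lands with bottom-row=0; cleared 0 line(s) (total 0); column heights now [2 2 2 1 3 4], max=4
Drop 4: Z rot3 at col 0 lands with bottom-row=2; cleared 0 line(s) (total 0); column heights now [4 5 2 1 3 4], max=5
Drop 5: T rot1 at col 3 lands with bottom-row=2; cleared 0 line(s) (total 0); column heights now [4 5 2 5 4 4], max=5

Answer: 0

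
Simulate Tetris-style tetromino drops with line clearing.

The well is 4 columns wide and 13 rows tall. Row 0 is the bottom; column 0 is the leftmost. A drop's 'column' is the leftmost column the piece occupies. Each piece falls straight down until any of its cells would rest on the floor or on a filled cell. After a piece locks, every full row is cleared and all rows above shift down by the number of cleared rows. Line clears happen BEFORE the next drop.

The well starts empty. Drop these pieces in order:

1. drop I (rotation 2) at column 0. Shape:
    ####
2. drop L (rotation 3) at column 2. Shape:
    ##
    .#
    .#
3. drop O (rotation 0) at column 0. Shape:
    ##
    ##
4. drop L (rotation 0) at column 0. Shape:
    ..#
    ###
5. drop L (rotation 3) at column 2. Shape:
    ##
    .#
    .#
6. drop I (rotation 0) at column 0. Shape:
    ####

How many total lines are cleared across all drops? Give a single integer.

Answer: 3

Derivation:
Drop 1: I rot2 at col 0 lands with bottom-row=0; cleared 1 line(s) (total 1); column heights now [0 0 0 0], max=0
Drop 2: L rot3 at col 2 lands with bottom-row=0; cleared 0 line(s) (total 1); column heights now [0 0 3 3], max=3
Drop 3: O rot0 at col 0 lands with bottom-row=0; cleared 0 line(s) (total 1); column heights now [2 2 3 3], max=3
Drop 4: L rot0 at col 0 lands with bottom-row=3; cleared 0 line(s) (total 1); column heights now [4 4 5 3], max=5
Drop 5: L rot3 at col 2 lands with bottom-row=3; cleared 1 line(s) (total 2); column heights now [2 2 5 5], max=5
Drop 6: I rot0 at col 0 lands with bottom-row=5; cleared 1 line(s) (total 3); column heights now [2 2 5 5], max=5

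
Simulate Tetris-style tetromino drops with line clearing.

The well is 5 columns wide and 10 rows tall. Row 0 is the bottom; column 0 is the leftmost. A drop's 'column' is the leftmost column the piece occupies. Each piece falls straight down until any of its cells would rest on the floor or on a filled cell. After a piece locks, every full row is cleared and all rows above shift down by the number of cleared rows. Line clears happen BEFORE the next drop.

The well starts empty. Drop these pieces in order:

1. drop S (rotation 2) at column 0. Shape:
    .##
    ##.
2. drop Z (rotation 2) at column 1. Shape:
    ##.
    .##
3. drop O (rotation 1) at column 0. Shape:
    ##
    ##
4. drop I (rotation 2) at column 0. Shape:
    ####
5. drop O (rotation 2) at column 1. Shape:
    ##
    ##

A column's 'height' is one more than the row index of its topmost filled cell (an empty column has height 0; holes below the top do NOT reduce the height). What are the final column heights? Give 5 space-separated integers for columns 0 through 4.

Drop 1: S rot2 at col 0 lands with bottom-row=0; cleared 0 line(s) (total 0); column heights now [1 2 2 0 0], max=2
Drop 2: Z rot2 at col 1 lands with bottom-row=2; cleared 0 line(s) (total 0); column heights now [1 4 4 3 0], max=4
Drop 3: O rot1 at col 0 lands with bottom-row=4; cleared 0 line(s) (total 0); column heights now [6 6 4 3 0], max=6
Drop 4: I rot2 at col 0 lands with bottom-row=6; cleared 0 line(s) (total 0); column heights now [7 7 7 7 0], max=7
Drop 5: O rot2 at col 1 lands with bottom-row=7; cleared 0 line(s) (total 0); column heights now [7 9 9 7 0], max=9

Answer: 7 9 9 7 0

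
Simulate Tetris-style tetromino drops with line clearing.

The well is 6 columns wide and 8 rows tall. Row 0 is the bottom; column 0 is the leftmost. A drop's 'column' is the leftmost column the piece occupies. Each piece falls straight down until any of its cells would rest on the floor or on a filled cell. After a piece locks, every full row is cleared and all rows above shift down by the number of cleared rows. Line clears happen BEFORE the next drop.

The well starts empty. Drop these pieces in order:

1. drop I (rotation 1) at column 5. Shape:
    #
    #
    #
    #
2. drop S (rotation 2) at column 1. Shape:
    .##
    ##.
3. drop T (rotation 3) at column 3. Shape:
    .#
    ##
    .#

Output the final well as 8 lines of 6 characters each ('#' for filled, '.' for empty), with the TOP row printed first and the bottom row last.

Answer: ......
......
......
......
....##
...###
..####
.##..#

Derivation:
Drop 1: I rot1 at col 5 lands with bottom-row=0; cleared 0 line(s) (total 0); column heights now [0 0 0 0 0 4], max=4
Drop 2: S rot2 at col 1 lands with bottom-row=0; cleared 0 line(s) (total 0); column heights now [0 1 2 2 0 4], max=4
Drop 3: T rot3 at col 3 lands with bottom-row=1; cleared 0 line(s) (total 0); column heights now [0 1 2 3 4 4], max=4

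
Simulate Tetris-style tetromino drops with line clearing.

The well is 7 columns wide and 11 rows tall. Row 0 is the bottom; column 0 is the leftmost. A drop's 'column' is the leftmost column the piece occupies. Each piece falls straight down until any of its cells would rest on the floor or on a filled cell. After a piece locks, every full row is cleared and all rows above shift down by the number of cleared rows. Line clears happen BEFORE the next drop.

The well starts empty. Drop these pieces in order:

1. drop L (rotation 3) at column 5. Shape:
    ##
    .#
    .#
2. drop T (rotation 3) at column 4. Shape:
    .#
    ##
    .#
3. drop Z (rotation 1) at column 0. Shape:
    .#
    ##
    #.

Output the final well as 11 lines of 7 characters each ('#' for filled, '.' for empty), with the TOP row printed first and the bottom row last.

Answer: .......
.......
.......
.......
.......
.....#.
....##.
.....#.
.#...##
##....#
#.....#

Derivation:
Drop 1: L rot3 at col 5 lands with bottom-row=0; cleared 0 line(s) (total 0); column heights now [0 0 0 0 0 3 3], max=3
Drop 2: T rot3 at col 4 lands with bottom-row=3; cleared 0 line(s) (total 0); column heights now [0 0 0 0 5 6 3], max=6
Drop 3: Z rot1 at col 0 lands with bottom-row=0; cleared 0 line(s) (total 0); column heights now [2 3 0 0 5 6 3], max=6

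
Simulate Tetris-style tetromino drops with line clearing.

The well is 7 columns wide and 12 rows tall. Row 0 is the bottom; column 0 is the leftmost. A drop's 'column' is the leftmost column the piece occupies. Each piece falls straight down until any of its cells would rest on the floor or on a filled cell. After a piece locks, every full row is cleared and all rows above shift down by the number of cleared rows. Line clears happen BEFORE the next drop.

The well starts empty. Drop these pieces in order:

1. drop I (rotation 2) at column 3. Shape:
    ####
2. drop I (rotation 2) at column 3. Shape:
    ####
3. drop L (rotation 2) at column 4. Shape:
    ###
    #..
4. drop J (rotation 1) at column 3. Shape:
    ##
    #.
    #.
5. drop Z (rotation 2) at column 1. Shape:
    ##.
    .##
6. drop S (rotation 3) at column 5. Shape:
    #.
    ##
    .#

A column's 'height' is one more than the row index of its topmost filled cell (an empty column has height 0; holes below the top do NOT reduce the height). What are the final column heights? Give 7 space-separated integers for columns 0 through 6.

Answer: 0 7 7 6 5 7 6

Derivation:
Drop 1: I rot2 at col 3 lands with bottom-row=0; cleared 0 line(s) (total 0); column heights now [0 0 0 1 1 1 1], max=1
Drop 2: I rot2 at col 3 lands with bottom-row=1; cleared 0 line(s) (total 0); column heights now [0 0 0 2 2 2 2], max=2
Drop 3: L rot2 at col 4 lands with bottom-row=2; cleared 0 line(s) (total 0); column heights now [0 0 0 2 4 4 4], max=4
Drop 4: J rot1 at col 3 lands with bottom-row=2; cleared 0 line(s) (total 0); column heights now [0 0 0 5 5 4 4], max=5
Drop 5: Z rot2 at col 1 lands with bottom-row=5; cleared 0 line(s) (total 0); column heights now [0 7 7 6 5 4 4], max=7
Drop 6: S rot3 at col 5 lands with bottom-row=4; cleared 0 line(s) (total 0); column heights now [0 7 7 6 5 7 6], max=7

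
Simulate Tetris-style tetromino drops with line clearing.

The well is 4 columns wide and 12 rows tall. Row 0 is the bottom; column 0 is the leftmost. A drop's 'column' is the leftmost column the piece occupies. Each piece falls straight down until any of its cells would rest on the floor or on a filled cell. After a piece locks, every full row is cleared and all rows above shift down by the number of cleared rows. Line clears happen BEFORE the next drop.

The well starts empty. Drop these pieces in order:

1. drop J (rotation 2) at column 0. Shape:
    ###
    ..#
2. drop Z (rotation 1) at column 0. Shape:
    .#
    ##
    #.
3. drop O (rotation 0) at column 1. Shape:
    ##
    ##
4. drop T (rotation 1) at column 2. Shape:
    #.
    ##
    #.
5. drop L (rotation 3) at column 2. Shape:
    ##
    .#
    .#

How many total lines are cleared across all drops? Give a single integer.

Answer: 0

Derivation:
Drop 1: J rot2 at col 0 lands with bottom-row=0; cleared 0 line(s) (total 0); column heights now [2 2 2 0], max=2
Drop 2: Z rot1 at col 0 lands with bottom-row=2; cleared 0 line(s) (total 0); column heights now [4 5 2 0], max=5
Drop 3: O rot0 at col 1 lands with bottom-row=5; cleared 0 line(s) (total 0); column heights now [4 7 7 0], max=7
Drop 4: T rot1 at col 2 lands with bottom-row=7; cleared 0 line(s) (total 0); column heights now [4 7 10 9], max=10
Drop 5: L rot3 at col 2 lands with bottom-row=9; cleared 0 line(s) (total 0); column heights now [4 7 12 12], max=12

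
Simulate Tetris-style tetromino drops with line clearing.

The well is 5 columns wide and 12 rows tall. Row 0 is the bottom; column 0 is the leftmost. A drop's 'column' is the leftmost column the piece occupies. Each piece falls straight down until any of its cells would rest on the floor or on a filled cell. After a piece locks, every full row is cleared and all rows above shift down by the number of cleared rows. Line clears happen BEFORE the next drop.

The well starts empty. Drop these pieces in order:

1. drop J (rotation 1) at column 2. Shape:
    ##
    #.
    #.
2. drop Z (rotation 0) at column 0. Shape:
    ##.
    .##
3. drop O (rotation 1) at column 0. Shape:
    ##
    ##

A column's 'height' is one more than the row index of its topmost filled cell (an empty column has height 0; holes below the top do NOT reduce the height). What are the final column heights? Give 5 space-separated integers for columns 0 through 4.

Drop 1: J rot1 at col 2 lands with bottom-row=0; cleared 0 line(s) (total 0); column heights now [0 0 3 3 0], max=3
Drop 2: Z rot0 at col 0 lands with bottom-row=3; cleared 0 line(s) (total 0); column heights now [5 5 4 3 0], max=5
Drop 3: O rot1 at col 0 lands with bottom-row=5; cleared 0 line(s) (total 0); column heights now [7 7 4 3 0], max=7

Answer: 7 7 4 3 0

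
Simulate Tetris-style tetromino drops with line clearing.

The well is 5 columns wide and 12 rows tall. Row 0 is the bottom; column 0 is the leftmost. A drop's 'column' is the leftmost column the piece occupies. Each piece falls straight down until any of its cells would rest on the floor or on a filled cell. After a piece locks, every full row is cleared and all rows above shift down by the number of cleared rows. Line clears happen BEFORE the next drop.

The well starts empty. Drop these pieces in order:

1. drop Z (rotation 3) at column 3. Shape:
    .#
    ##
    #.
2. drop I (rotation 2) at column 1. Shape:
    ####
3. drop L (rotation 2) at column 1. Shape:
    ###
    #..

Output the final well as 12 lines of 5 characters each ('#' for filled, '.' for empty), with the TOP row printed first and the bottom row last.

Drop 1: Z rot3 at col 3 lands with bottom-row=0; cleared 0 line(s) (total 0); column heights now [0 0 0 2 3], max=3
Drop 2: I rot2 at col 1 lands with bottom-row=3; cleared 0 line(s) (total 0); column heights now [0 4 4 4 4], max=4
Drop 3: L rot2 at col 1 lands with bottom-row=4; cleared 0 line(s) (total 0); column heights now [0 6 6 6 4], max=6

Answer: .....
.....
.....
.....
.....
.....
.###.
.#...
.####
....#
...##
...#.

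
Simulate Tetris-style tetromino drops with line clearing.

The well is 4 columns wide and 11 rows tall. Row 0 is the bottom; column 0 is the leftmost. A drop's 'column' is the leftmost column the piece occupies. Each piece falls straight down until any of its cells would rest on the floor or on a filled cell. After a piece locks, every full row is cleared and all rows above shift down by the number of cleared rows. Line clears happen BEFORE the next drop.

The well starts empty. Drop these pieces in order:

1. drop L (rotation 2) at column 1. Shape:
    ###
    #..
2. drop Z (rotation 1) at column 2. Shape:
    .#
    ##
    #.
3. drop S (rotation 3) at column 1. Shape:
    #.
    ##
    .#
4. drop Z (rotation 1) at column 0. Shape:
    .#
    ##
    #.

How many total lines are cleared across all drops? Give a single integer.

Drop 1: L rot2 at col 1 lands with bottom-row=0; cleared 0 line(s) (total 0); column heights now [0 2 2 2], max=2
Drop 2: Z rot1 at col 2 lands with bottom-row=2; cleared 0 line(s) (total 0); column heights now [0 2 4 5], max=5
Drop 3: S rot3 at col 1 lands with bottom-row=4; cleared 0 line(s) (total 0); column heights now [0 7 6 5], max=7
Drop 4: Z rot1 at col 0 lands with bottom-row=6; cleared 0 line(s) (total 0); column heights now [8 9 6 5], max=9

Answer: 0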